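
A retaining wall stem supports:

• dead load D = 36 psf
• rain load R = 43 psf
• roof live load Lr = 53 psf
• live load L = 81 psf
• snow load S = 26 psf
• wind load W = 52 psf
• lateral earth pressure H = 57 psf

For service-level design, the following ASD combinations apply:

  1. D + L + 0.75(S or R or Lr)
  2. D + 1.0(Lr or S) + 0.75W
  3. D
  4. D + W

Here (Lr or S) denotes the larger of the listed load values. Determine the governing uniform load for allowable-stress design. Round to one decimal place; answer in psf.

(S or R or Lr) → Lr = 53 psf; (Lr or S) → Lr = 53 psf.
1. 1.0(36) + 1.0(81) + 0.75(53) = 36.0 + 81.0 + 39.8 = 156.8
2. 1.0(36) + 1.0(53) + 0.75(52) = 36.0 + 53.0 + 39.0 = 128.0
3. 1.0(36) = 36.0
4. 1.0(36) + 1.0(52) = 36.0 + 52.0 = 88.0
Maximum is from combination 1.

156.8 psf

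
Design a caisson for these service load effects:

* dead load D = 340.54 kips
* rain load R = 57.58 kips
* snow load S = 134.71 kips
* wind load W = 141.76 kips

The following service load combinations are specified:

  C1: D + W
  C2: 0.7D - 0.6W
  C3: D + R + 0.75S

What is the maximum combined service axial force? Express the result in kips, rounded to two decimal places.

C1: 1.0(340.54) + 1.0(141.76) = 340.54 + 141.76 = 482.30
C2: 0.7(340.54) - 0.6(141.76) = 238.38 - 85.06 = 153.32
C3: 1.0(340.54) + 1.0(57.58) + 0.75(134.71) = 340.54 + 57.58 + 101.03 = 499.15
The controlling combination is 3, giving 499.15 kips.

499.15 kips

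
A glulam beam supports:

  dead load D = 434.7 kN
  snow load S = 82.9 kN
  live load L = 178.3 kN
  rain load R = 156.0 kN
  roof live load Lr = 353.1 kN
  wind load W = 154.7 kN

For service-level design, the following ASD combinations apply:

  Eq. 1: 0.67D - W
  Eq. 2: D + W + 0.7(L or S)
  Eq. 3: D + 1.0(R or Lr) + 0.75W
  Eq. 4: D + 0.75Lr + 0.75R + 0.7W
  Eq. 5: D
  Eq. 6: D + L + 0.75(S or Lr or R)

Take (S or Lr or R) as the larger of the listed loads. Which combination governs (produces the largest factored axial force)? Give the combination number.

(L or S) → L = 178.3 kN; (R or Lr) → Lr = 353.1 kN; (S or Lr or R) → Lr = 353.1 kN.
Eq. 1: 0.67(434.7) - 1.0(154.7) = 291.2 - 154.7 = 136.5
Eq. 2: 1.0(434.7) + 1.0(154.7) + 0.7(178.3) = 434.7 + 154.7 + 124.8 = 714.2
Eq. 3: 1.0(434.7) + 1.0(353.1) + 0.75(154.7) = 434.7 + 353.1 + 116.0 = 903.8
Eq. 4: 1.0(434.7) + 0.75(353.1) + 0.75(156.0) + 0.7(154.7) = 434.7 + 264.8 + 117.0 + 108.3 = 924.8
Eq. 5: 1.0(434.7) = 434.7
Eq. 6: 1.0(434.7) + 1.0(178.3) + 0.75(353.1) = 434.7 + 178.3 + 264.8 = 877.8
The largest value is 924.8 kN from combination 4.

Combination 4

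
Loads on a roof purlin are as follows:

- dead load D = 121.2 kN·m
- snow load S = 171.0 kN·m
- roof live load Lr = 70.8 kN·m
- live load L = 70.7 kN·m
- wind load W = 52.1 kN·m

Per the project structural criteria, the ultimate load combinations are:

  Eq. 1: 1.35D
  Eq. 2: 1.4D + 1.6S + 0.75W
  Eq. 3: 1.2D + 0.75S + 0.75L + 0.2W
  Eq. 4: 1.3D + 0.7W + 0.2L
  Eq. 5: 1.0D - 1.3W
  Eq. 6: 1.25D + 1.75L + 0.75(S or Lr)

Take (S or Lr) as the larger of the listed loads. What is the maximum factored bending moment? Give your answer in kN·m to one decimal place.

(S or Lr) → S = 171.0 kN·m.
Eq. 1: 1.35(121.2) = 163.6
Eq. 2: 1.4(121.2) + 1.6(171.0) + 0.75(52.1) = 169.7 + 273.6 + 39.1 = 482.4
Eq. 3: 1.2(121.2) + 0.75(171.0) + 0.75(70.7) + 0.2(52.1) = 145.4 + 128.3 + 53.0 + 10.4 = 337.1
Eq. 4: 1.3(121.2) + 0.7(52.1) + 0.2(70.7) = 157.6 + 36.5 + 14.1 = 208.2
Eq. 5: 1.0(121.2) - 1.3(52.1) = 121.2 - 67.7 = 53.5
Eq. 6: 1.25(121.2) + 1.75(70.7) + 0.75(171.0) = 151.5 + 123.7 + 128.3 = 403.5
Combination 2 governs: M_u = 482.4 kN·m.

482.4 kN·m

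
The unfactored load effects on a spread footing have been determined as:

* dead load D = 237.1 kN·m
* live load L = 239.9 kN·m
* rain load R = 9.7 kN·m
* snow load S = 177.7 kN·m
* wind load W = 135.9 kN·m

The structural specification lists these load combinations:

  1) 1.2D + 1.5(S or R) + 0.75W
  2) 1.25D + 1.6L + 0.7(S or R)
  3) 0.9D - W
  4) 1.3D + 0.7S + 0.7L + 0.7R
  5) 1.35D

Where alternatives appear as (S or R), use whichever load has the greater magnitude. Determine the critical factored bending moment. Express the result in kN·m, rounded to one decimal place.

804.6 kN·m

(S or R) → S = 177.7 kN·m.
1) 1.2(237.1) + 1.5(177.7) + 0.75(135.9) = 284.5 + 266.6 + 101.9 = 653.0
2) 1.25(237.1) + 1.6(239.9) + 0.7(177.7) = 296.4 + 383.8 + 124.4 = 804.6
3) 0.9(237.1) - 1.0(135.9) = 213.4 - 135.9 = 77.5
4) 1.3(237.1) + 0.7(177.7) + 0.7(239.9) + 0.7(9.7) = 308.2 + 124.4 + 167.9 + 6.8 = 607.3
5) 1.35(237.1) = 320.1
Maximum is from combination 2.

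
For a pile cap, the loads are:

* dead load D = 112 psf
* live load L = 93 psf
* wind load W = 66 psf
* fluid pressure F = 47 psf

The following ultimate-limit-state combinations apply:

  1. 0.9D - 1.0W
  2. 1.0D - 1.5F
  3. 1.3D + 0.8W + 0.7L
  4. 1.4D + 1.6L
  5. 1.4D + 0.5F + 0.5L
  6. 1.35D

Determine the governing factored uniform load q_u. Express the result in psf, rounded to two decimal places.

305.60 psf

1. 0.9(112) - 1.0(66) = 34.80
2. 1.0(112) - 1.5(47) = 41.50
3. 1.3(112) + 0.8(66) + 0.7(93) = 263.50
4. 1.4(112) + 1.6(93) = 305.60
5. 1.4(112) + 0.5(47) + 0.5(93) = 226.80
6. 1.35(112) = 151.20
Combination 4 governs: q_u = 305.60 psf.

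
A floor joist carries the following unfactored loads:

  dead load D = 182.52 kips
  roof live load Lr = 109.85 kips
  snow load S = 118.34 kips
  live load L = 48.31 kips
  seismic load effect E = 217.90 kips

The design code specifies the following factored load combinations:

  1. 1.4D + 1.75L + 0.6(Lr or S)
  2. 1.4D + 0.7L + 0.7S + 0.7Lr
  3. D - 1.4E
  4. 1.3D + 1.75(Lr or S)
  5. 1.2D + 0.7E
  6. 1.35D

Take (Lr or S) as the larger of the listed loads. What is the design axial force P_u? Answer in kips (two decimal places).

449.08 kips

(Lr or S) → S = 118.34 kips.
1. 1.4(182.52) + 1.75(48.31) + 0.6(118.34) = 255.53 + 84.54 + 71.00 = 411.07
2. 1.4(182.52) + 0.7(48.31) + 0.7(118.34) + 0.7(109.85) = 449.08
3. 1.0(182.52) - 1.4(217.90) = 182.52 - 305.06 = -122.54
4. 1.3(182.52) + 1.75(118.34) = 444.37
5. 1.2(182.52) + 0.7(217.90) = 219.02 + 152.53 = 371.55
6. 1.35(182.52) = 246.40
Maximum is from combination 2.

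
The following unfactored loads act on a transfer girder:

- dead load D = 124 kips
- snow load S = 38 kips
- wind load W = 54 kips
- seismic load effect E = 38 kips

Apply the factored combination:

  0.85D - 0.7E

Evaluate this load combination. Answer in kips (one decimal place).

78.8 kips

0.85(124) - 0.7(38) = 105.4 - 26.6 = 78.8
P_u = 78.8 kips.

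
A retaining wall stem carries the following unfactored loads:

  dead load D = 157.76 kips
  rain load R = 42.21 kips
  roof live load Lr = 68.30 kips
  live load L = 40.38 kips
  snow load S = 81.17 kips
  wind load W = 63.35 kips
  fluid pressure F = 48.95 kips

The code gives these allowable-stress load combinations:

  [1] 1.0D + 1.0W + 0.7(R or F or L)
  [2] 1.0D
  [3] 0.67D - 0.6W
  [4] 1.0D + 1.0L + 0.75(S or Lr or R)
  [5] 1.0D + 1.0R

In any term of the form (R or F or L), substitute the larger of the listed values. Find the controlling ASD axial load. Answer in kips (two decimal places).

259.02 kips

(R or F or L) → F = 48.95 kips; (S or Lr or R) → S = 81.17 kips.
[1] 1.0(157.76) + 1.0(63.35) + 0.7(48.95) = 255.38
[2] 1.0(157.76) = 157.76
[3] 0.67(157.76) - 0.6(63.35) = 67.69
[4] 1.0(157.76) + 1.0(40.38) + 0.75(81.17) = 259.02
[5] 1.0(157.76) + 1.0(42.21) = 199.97
Combination 4 governs: P = 259.02 kips.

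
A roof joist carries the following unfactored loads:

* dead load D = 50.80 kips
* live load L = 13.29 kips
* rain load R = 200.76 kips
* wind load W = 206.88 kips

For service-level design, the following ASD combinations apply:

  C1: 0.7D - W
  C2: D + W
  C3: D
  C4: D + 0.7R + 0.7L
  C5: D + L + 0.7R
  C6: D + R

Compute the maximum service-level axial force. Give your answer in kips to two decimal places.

257.68 kips

C1: 0.7(50.80) - 1.0(206.88) = -171.32
C2: 1.0(50.80) + 1.0(206.88) = 257.68
C3: 1.0(50.80) = 50.80
C4: 1.0(50.80) + 0.7(200.76) + 0.7(13.29) = 200.64
C5: 1.0(50.80) + 1.0(13.29) + 0.7(200.76) = 204.62
C6: 1.0(50.80) + 1.0(200.76) = 251.56
The controlling combination is 2, giving 257.68 kips.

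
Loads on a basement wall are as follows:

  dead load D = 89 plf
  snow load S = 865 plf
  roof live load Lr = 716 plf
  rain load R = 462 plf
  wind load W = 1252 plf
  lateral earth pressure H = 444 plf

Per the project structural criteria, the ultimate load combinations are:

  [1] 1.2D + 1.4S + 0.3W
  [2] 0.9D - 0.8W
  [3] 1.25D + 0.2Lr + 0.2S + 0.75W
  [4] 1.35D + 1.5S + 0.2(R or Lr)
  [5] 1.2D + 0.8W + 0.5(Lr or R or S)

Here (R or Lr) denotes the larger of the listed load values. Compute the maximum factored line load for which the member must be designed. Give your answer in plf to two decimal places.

(R or Lr) → Lr = 716 plf; (Lr or R or S) → S = 865 plf.
[1] 1.2(89) + 1.4(865) + 0.3(1252) = 1693.40
[2] 0.9(89) - 0.8(1252) = -921.50
[3] 1.25(89) + 0.2(716) + 0.2(865) + 0.75(1252) = 1366.45
[4] 1.35(89) + 1.5(865) + 0.2(716) = 1560.85
[5] 1.2(89) + 0.8(1252) + 0.5(865) = 1540.90
Maximum is from combination 1.

1693.40 plf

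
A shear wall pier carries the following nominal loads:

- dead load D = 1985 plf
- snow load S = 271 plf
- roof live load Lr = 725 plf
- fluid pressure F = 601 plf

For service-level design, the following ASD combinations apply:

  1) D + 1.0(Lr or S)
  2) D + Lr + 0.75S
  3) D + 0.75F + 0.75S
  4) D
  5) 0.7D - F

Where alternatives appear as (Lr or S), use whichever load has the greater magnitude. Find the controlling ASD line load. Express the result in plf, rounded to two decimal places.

(Lr or S) → Lr = 725 plf.
1) 1.0(1985) + 1.0(725) = 1985.00 + 725.00 = 2710.00
2) 1.0(1985) + 1.0(725) + 0.75(271) = 1985.00 + 725.00 + 203.25 = 2913.25
3) 1.0(1985) + 0.75(601) + 0.75(271) = 1985.00 + 450.75 + 203.25 = 2639.00
4) 1.0(1985) = 1985.00
5) 0.7(1985) - 1.0(601) = 1389.50 - 601.00 = 788.50
The controlling combination is 2, giving 2913.25 plf.

2913.25 plf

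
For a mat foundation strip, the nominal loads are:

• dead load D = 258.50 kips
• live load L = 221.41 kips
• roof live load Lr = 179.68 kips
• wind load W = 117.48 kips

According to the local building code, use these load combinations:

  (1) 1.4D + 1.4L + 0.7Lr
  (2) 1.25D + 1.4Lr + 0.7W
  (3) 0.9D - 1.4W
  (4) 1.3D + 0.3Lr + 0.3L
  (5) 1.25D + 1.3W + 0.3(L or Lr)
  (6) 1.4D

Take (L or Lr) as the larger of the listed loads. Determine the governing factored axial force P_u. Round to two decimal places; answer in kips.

(L or Lr) → L = 221.41 kips.
(1) 1.4(258.50) + 1.4(221.41) + 0.7(179.68) = 797.65
(2) 1.25(258.50) + 1.4(179.68) + 0.7(117.48) = 656.91
(3) 0.9(258.50) - 1.4(117.48) = 68.18
(4) 1.3(258.50) + 0.3(179.68) + 0.3(221.41) = 456.38
(5) 1.25(258.50) + 1.3(117.48) + 0.3(221.41) = 542.27
(6) 1.4(258.50) = 361.90
The controlling combination is 1, giving 797.65 kips.

797.65 kips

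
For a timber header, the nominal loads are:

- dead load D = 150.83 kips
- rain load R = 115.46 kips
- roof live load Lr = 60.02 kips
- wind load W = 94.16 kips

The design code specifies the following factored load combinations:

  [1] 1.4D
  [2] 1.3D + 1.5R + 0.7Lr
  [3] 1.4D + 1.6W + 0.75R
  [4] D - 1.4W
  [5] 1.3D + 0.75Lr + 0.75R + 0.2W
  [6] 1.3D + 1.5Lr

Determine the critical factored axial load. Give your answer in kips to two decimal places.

448.41 kips

[1] 1.4(150.83) = 211.16
[2] 1.3(150.83) + 1.5(115.46) + 0.7(60.02) = 196.08 + 173.19 + 42.01 = 411.28
[3] 1.4(150.83) + 1.6(94.16) + 0.75(115.46) = 448.41
[4] 1.0(150.83) - 1.4(94.16) = 150.83 - 131.82 = 19.01
[5] 1.3(150.83) + 0.75(60.02) + 0.75(115.46) + 0.2(94.16) = 346.52
[6] 1.3(150.83) + 1.5(60.02) = 196.08 + 90.03 = 286.11
Combination 3 governs: P_u = 448.41 kips.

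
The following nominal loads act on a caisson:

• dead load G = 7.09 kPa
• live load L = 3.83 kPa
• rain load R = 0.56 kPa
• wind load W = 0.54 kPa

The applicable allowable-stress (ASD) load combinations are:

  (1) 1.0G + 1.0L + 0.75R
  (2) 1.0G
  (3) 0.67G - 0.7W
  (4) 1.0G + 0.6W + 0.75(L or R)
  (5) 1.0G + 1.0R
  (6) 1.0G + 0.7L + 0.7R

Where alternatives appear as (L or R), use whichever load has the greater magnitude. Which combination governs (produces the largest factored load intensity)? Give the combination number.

Combination 1

(L or R) → L = 3.83 kPa.
(1) 1.0(7.09) + 1.0(3.83) + 0.75(0.56) = 7.09 + 3.83 + 0.42 = 11.34
(2) 1.0(7.09) = 7.09
(3) 0.67(7.09) - 0.7(0.54) = 4.75 - 0.38 = 4.37
(4) 1.0(7.09) + 0.6(0.54) + 0.75(3.83) = 10.29
(5) 1.0(7.09) + 1.0(0.56) = 7.09 + 0.56 = 7.65
(6) 1.0(7.09) + 0.7(3.83) + 0.7(0.56) = 7.09 + 2.68 + 0.39 = 10.16
The largest value is 11.34 kPa from combination 1.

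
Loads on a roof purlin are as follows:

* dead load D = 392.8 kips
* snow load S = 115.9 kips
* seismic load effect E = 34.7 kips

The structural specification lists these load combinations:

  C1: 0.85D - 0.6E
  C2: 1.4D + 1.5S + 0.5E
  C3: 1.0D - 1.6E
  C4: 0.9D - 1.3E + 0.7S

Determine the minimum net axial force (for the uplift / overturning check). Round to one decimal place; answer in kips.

313.1 kips

C1: 0.85(392.8) - 0.6(34.7) = 313.1
C2: 1.4(392.8) + 1.5(115.9) + 0.5(34.7) = 741.1
C3: 1.0(392.8) - 1.6(34.7) = 337.3
C4: 0.9(392.8) - 1.3(34.7) + 0.7(115.9) = 389.5
Combination 1 gives the minimum: 313.1 kips.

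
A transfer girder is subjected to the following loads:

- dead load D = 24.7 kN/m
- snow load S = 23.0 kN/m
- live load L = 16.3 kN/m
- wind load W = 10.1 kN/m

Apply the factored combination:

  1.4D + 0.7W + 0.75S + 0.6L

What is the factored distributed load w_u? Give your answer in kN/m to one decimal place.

1.4(24.7) + 0.7(10.1) + 0.75(23.0) + 0.6(16.3) = 68.7
w_u = 68.7 kN/m.

68.7 kN/m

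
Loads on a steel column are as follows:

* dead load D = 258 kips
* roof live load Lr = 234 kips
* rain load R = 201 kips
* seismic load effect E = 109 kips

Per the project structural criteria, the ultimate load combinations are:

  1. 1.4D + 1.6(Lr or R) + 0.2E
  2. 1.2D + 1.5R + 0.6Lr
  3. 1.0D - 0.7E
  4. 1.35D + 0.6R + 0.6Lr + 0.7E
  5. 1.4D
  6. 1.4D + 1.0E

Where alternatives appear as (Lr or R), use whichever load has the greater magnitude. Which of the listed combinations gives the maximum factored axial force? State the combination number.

Combination 1

(Lr or R) → Lr = 234 kips.
1. 1.4(258) + 1.6(234) + 0.2(109) = 361.2 + 374.4 + 21.8 = 757.4
2. 1.2(258) + 1.5(201) + 0.6(234) = 309.6 + 301.5 + 140.4 = 751.5
3. 1.0(258) - 0.7(109) = 258.0 - 76.3 = 181.7
4. 1.35(258) + 0.6(201) + 0.6(234) + 0.7(109) = 348.3 + 120.6 + 140.4 + 76.3 = 685.6
5. 1.4(258) = 361.2
6. 1.4(258) + 1.0(109) = 361.2 + 109.0 = 470.2
The largest value is 757.4 kips from combination 1.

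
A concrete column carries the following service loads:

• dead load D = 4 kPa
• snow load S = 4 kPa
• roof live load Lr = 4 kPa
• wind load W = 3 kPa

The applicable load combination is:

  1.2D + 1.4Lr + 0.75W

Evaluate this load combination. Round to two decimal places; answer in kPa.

1.2(4) + 1.4(4) + 0.75(3) = 4.80 + 5.60 + 2.25 = 12.65
q_u = 12.65 kPa.

12.65 kPa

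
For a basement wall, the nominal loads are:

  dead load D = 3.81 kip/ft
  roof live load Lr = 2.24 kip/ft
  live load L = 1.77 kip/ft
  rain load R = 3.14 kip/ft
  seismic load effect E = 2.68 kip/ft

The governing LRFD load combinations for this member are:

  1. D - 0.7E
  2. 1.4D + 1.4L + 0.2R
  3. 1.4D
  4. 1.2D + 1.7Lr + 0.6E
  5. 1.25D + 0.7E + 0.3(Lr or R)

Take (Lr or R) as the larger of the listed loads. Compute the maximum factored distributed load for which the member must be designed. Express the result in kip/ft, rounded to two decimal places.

9.99 kip/ft

(Lr or R) → R = 3.14 kip/ft.
1. 1.0(3.81) - 0.7(2.68) = 3.81 - 1.88 = 1.93
2. 1.4(3.81) + 1.4(1.77) + 0.2(3.14) = 5.33 + 2.48 + 0.63 = 8.44
3. 1.4(3.81) = 5.33
4. 1.2(3.81) + 1.7(2.24) + 0.6(2.68) = 4.57 + 3.81 + 1.61 = 9.99
5. 1.25(3.81) + 0.7(2.68) + 0.3(3.14) = 4.76 + 1.88 + 0.94 = 7.58
Maximum is from combination 4.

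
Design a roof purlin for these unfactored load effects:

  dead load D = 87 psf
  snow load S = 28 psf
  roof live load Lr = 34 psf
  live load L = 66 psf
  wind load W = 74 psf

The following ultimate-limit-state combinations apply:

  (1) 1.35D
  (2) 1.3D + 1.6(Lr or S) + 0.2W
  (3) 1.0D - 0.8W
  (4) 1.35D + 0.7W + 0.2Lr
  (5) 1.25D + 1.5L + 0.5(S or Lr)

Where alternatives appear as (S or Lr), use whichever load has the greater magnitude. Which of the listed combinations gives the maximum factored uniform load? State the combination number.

(Lr or S) → Lr = 34 psf; (S or Lr) → Lr = 34 psf.
(1) 1.35(87) = 117.45
(2) 1.3(87) + 1.6(34) + 0.2(74) = 182.30
(3) 1.0(87) - 0.8(74) = 27.80
(4) 1.35(87) + 0.7(74) + 0.2(34) = 176.05
(5) 1.25(87) + 1.5(66) + 0.5(34) = 224.75
The largest value is 224.75 psf from combination 5.

Combination 5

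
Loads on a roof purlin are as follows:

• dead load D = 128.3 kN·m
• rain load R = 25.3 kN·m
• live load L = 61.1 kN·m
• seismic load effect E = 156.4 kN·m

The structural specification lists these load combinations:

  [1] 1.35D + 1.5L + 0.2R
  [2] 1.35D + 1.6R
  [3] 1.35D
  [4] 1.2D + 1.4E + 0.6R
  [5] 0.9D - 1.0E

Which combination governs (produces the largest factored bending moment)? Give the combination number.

Combination 4

[1] 1.35(128.3) + 1.5(61.1) + 0.2(25.3) = 173.21 + 91.65 + 5.06 = 269.92
[2] 1.35(128.3) + 1.6(25.3) = 173.21 + 40.48 = 213.69
[3] 1.35(128.3) = 173.21
[4] 1.2(128.3) + 1.4(156.4) + 0.6(25.3) = 153.96 + 218.96 + 15.18 = 388.10
[5] 0.9(128.3) - 1.0(156.4) = 115.47 - 156.40 = -40.93
The largest value is 388.10 kN·m from combination 4.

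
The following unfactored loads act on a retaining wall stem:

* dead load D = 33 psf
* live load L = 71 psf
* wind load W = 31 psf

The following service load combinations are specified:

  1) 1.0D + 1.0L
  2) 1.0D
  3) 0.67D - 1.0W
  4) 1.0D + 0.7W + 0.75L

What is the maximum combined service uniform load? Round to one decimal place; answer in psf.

1) 1.0(33) + 1.0(71) = 104.0
2) 1.0(33) = 33.0
3) 0.67(33) - 1.0(31) = -8.9
4) 1.0(33) + 0.7(31) + 0.75(71) = 108.0
Maximum is from combination 4.

108.0 psf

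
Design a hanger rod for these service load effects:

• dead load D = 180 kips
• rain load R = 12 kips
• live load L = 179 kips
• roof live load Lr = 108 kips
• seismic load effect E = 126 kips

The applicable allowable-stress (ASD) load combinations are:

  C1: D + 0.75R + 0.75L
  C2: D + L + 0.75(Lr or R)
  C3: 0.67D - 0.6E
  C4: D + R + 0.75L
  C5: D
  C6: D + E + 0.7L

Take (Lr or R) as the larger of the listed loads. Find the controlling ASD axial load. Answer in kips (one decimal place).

440.0 kips

(Lr or R) → Lr = 108 kips.
C1: 1.0(180) + 0.75(12) + 0.75(179) = 180.0 + 9.0 + 134.3 = 323.3
C2: 1.0(180) + 1.0(179) + 0.75(108) = 180.0 + 179.0 + 81.0 = 440.0
C3: 0.67(180) - 0.6(126) = 120.6 - 75.6 = 45.0
C4: 1.0(180) + 1.0(12) + 0.75(179) = 180.0 + 12.0 + 134.3 = 326.3
C5: 1.0(180) = 180.0
C6: 1.0(180) + 1.0(126) + 0.7(179) = 180.0 + 126.0 + 125.3 = 431.3
Maximum is from combination 2.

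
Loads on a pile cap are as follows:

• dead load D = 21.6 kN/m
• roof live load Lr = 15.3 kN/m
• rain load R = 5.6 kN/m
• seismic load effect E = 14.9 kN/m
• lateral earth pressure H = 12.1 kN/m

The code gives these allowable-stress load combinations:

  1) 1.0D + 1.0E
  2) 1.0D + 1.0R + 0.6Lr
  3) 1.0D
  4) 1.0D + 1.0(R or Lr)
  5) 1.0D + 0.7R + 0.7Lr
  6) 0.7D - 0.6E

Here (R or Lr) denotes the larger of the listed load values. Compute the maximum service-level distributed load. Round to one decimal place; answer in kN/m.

36.9 kN/m

(R or Lr) → Lr = 15.3 kN/m.
1) 1.0(21.6) + 1.0(14.9) = 36.5
2) 1.0(21.6) + 1.0(5.6) + 0.6(15.3) = 36.4
3) 1.0(21.6) = 21.6
4) 1.0(21.6) + 1.0(15.3) = 36.9
5) 1.0(21.6) + 0.7(5.6) + 0.7(15.3) = 36.2
6) 0.7(21.6) - 0.6(14.9) = 6.2
Maximum is from combination 4.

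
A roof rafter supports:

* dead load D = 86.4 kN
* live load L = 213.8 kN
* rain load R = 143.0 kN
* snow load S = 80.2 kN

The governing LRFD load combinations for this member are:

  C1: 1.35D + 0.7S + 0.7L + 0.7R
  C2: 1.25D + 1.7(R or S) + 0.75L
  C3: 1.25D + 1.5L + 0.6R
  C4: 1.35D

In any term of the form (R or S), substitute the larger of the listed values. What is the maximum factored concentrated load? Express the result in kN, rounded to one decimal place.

514.5 kN

(R or S) → R = 143.0 kN.
C1: 1.35(86.4) + 0.7(80.2) + 0.7(213.8) + 0.7(143.0) = 116.6 + 56.1 + 149.7 + 100.1 = 422.5
C2: 1.25(86.4) + 1.7(143.0) + 0.75(213.8) = 108.0 + 243.1 + 160.4 = 511.5
C3: 1.25(86.4) + 1.5(213.8) + 0.6(143.0) = 108.0 + 320.7 + 85.8 = 514.5
C4: 1.35(86.4) = 116.6
The controlling combination is 3, giving 514.5 kN.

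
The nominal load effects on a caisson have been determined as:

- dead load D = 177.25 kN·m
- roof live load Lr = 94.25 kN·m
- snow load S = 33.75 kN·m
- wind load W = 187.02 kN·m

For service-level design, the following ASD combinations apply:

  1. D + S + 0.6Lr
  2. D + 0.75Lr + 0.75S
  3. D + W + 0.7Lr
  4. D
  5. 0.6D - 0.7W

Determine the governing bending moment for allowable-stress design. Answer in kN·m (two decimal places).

1. 1.0(177.25) + 1.0(33.75) + 0.6(94.25) = 177.25 + 33.75 + 56.55 = 267.55
2. 1.0(177.25) + 0.75(94.25) + 0.75(33.75) = 177.25 + 70.69 + 25.31 = 273.25
3. 1.0(177.25) + 1.0(187.02) + 0.7(94.25) = 177.25 + 187.02 + 65.98 = 430.25
4. 1.0(177.25) = 177.25
5. 0.6(177.25) - 0.7(187.02) = 106.35 - 130.91 = -24.56
Combination 3 governs: M = 430.25 kN·m.

430.25 kN·m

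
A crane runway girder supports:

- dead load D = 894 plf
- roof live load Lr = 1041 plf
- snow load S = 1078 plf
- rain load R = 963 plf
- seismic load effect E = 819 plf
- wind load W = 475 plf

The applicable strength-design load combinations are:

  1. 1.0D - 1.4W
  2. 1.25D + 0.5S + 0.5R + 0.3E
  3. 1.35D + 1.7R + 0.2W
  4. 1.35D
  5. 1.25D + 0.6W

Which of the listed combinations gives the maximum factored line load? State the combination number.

Combination 3

1. 1.0(894) - 1.4(475) = 894.0 - 665.0 = 229.0
2. 1.25(894) + 0.5(1078) + 0.5(963) + 0.3(819) = 1117.5 + 539.0 + 481.5 + 245.7 = 2383.7
3. 1.35(894) + 1.7(963) + 0.2(475) = 1206.9 + 1637.1 + 95.0 = 2939.0
4. 1.35(894) = 1206.9
5. 1.25(894) + 0.6(475) = 1117.5 + 285.0 = 1402.5
The largest value is 2939.0 plf from combination 3.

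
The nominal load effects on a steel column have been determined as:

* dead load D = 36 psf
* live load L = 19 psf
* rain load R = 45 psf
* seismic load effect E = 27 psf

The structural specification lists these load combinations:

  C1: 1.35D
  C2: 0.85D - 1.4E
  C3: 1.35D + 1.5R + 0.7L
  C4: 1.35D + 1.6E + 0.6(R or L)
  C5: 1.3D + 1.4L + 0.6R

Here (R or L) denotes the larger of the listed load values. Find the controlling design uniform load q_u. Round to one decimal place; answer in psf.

(R or L) → R = 45 psf.
C1: 1.35(36) = 48.6
C2: 0.85(36) - 1.4(27) = 30.6 - 37.8 = -7.2
C3: 1.35(36) + 1.5(45) + 0.7(19) = 48.6 + 67.5 + 13.3 = 129.4
C4: 1.35(36) + 1.6(27) + 0.6(45) = 48.6 + 43.2 + 27.0 = 118.8
C5: 1.3(36) + 1.4(19) + 0.6(45) = 46.8 + 26.6 + 27.0 = 100.4
Maximum is from combination 3.

129.4 psf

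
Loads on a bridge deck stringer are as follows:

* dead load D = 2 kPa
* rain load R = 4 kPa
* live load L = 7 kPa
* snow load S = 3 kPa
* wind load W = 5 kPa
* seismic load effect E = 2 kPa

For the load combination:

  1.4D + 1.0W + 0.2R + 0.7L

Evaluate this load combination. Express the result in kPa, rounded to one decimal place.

13.5 kPa

1.4(2) + 1.0(5) + 0.2(4) + 0.7(7) = 2.8 + 5.0 + 0.8 + 4.9 = 13.5
q_u = 13.5 kPa.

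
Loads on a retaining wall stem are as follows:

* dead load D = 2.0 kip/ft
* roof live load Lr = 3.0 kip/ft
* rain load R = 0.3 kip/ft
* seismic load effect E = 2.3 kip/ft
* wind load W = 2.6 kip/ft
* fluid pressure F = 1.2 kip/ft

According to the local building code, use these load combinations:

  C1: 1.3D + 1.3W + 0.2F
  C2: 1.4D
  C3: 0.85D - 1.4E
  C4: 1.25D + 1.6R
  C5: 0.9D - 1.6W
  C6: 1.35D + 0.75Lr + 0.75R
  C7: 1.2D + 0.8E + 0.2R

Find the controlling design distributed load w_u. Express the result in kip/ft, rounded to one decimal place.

6.2 kip/ft

C1: 1.3(2.0) + 1.3(2.6) + 0.2(1.2) = 2.6 + 3.4 + 0.2 = 6.2
C2: 1.4(2.0) = 2.8
C3: 0.85(2.0) - 1.4(2.3) = 1.7 - 3.2 = -1.5
C4: 1.25(2.0) + 1.6(0.3) = 2.5 + 0.5 = 3.0
C5: 0.9(2.0) - 1.6(2.6) = 1.8 - 4.2 = -2.4
C6: 1.35(2.0) + 0.75(3.0) + 0.75(0.3) = 2.7 + 2.3 + 0.2 = 5.2
C7: 1.2(2.0) + 0.8(2.3) + 0.2(0.3) = 2.4 + 1.8 + 0.1 = 4.3
Combination 1 governs: w_u = 6.2 kip/ft.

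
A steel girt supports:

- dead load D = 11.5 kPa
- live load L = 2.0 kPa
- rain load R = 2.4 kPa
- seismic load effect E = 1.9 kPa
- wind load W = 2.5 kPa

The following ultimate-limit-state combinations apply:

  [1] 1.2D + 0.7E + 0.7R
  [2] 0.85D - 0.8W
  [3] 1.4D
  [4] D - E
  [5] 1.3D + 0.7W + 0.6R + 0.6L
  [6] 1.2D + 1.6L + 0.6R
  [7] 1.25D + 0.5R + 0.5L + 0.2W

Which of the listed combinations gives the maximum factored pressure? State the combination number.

[1] 1.2(11.5) + 0.7(1.9) + 0.7(2.4) = 16.81
[2] 0.85(11.5) - 0.8(2.5) = 7.78
[3] 1.4(11.5) = 16.10
[4] 1.0(11.5) - 1.0(1.9) = 9.60
[5] 1.3(11.5) + 0.7(2.5) + 0.6(2.4) + 0.6(2.0) = 19.34
[6] 1.2(11.5) + 1.6(2.0) + 0.6(2.4) = 18.44
[7] 1.25(11.5) + 0.5(2.4) + 0.5(2.0) + 0.2(2.5) = 17.08
The largest value is 19.34 kPa from combination 5.

Combination 5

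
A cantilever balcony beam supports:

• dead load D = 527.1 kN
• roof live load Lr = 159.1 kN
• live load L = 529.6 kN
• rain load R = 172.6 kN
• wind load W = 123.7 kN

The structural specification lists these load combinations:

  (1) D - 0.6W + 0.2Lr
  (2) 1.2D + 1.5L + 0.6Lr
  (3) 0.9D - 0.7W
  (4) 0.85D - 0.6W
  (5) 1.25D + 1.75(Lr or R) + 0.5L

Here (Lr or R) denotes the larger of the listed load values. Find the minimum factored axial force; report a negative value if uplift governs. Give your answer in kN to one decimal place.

(Lr or R) → R = 172.6 kN.
(1) 1.0(527.1) - 0.6(123.7) + 0.2(159.1) = 527.1 - 74.2 + 31.8 = 484.7
(2) 1.2(527.1) + 1.5(529.6) + 0.6(159.1) = 632.5 + 794.4 + 95.5 = 1522.4
(3) 0.9(527.1) - 0.7(123.7) = 474.4 - 86.6 = 387.8
(4) 0.85(527.1) - 0.6(123.7) = 448.0 - 74.2 = 373.8
(5) 1.25(527.1) + 1.75(172.6) + 0.5(529.6) = 1225.7
Combination 4 gives the minimum: 373.8 kN.

373.8 kN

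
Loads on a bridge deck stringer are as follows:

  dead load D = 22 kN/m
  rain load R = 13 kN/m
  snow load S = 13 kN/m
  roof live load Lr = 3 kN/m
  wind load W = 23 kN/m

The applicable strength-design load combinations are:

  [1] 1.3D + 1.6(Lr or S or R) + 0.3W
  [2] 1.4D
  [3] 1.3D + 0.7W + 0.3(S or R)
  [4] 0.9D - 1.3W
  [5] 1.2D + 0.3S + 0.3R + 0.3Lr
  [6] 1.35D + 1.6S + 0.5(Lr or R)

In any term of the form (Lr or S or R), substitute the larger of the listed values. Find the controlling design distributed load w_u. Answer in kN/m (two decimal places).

(Lr or S or R) → S = 13 kN/m; (S or R) → S = 13 kN/m; (Lr or R) → R = 13 kN/m.
[1] 1.3(22) + 1.6(13) + 0.3(23) = 56.30
[2] 1.4(22) = 30.80
[3] 1.3(22) + 0.7(23) + 0.3(13) = 48.60
[4] 0.9(22) - 1.3(23) = -10.10
[5] 1.2(22) + 0.3(13) + 0.3(13) + 0.3(3) = 35.10
[6] 1.35(22) + 1.6(13) + 0.5(13) = 57.00
Combination 6 governs: w_u = 57.00 kN/m.

57.00 kN/m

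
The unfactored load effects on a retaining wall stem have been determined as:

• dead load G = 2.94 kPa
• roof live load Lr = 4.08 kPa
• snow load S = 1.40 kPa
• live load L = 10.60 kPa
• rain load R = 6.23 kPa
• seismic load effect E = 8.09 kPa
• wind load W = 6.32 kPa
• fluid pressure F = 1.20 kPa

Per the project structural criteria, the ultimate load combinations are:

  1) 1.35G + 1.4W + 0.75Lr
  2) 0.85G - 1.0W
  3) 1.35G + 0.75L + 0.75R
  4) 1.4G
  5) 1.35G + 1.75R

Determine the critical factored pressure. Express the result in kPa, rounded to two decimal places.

1) 1.35(2.94) + 1.4(6.32) + 0.75(4.08) = 3.97 + 8.85 + 3.06 = 15.88
2) 0.85(2.94) - 1.0(6.32) = 2.50 - 6.32 = -3.82
3) 1.35(2.94) + 0.75(10.60) + 0.75(6.23) = 3.97 + 7.95 + 4.67 = 16.59
4) 1.4(2.94) = 4.12
5) 1.35(2.94) + 1.75(6.23) = 3.97 + 10.90 = 14.87
The controlling combination is 3, giving 16.59 kPa.

16.59 kPa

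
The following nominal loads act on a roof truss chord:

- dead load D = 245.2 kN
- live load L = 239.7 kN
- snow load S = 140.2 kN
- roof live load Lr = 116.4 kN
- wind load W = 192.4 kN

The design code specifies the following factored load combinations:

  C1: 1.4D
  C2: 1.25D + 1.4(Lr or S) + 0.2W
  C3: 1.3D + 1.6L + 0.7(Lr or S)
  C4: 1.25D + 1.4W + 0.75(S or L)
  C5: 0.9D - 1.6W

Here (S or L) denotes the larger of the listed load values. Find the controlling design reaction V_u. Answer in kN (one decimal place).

800.4 kN

(Lr or S) → S = 140.2 kN; (S or L) → L = 239.7 kN.
C1: 1.4(245.2) = 343.3
C2: 1.25(245.2) + 1.4(140.2) + 0.2(192.4) = 306.5 + 196.3 + 38.5 = 541.3
C3: 1.3(245.2) + 1.6(239.7) + 0.7(140.2) = 318.8 + 383.5 + 98.1 = 800.4
C4: 1.25(245.2) + 1.4(192.4) + 0.75(239.7) = 755.6
C5: 0.9(245.2) - 1.6(192.4) = -87.2
Combination 3 governs: V_u = 800.4 kN.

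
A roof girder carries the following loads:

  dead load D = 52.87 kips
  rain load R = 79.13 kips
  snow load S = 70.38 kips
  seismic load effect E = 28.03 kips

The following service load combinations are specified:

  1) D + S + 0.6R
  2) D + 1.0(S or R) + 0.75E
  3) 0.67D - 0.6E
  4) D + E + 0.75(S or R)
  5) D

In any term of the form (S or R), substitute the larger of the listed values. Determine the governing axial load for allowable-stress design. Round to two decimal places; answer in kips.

(S or R) → R = 79.13 kips.
1) 1.0(52.87) + 1.0(70.38) + 0.6(79.13) = 170.73
2) 1.0(52.87) + 1.0(79.13) + 0.75(28.03) = 153.02
3) 0.67(52.87) - 0.6(28.03) = 18.60
4) 1.0(52.87) + 1.0(28.03) + 0.75(79.13) = 140.25
5) 1.0(52.87) = 52.87
The controlling combination is 1, giving 170.73 kips.

170.73 kips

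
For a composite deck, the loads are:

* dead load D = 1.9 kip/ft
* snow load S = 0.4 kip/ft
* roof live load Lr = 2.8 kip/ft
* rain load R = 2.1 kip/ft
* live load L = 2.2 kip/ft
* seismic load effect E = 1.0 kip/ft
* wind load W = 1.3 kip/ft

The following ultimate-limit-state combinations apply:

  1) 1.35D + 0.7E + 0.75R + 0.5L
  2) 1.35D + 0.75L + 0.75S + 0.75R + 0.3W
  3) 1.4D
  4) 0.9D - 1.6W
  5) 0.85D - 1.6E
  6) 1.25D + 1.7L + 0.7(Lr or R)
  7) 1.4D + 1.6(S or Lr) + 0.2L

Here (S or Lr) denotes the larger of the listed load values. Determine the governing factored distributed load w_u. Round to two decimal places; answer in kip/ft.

8.08 kip/ft

(Lr or R) → Lr = 2.8 kip/ft; (S or Lr) → Lr = 2.8 kip/ft.
1) 1.35(1.9) + 0.7(1.0) + 0.75(2.1) + 0.5(2.2) = 5.94
2) 1.35(1.9) + 0.75(2.2) + 0.75(0.4) + 0.75(2.1) + 0.3(1.3) = 6.48
3) 1.4(1.9) = 2.66
4) 0.9(1.9) - 1.6(1.3) = 1.71 - 2.08 = -0.37
5) 0.85(1.9) - 1.6(1.0) = 1.62 - 1.60 = 0.02
6) 1.25(1.9) + 1.7(2.2) + 0.7(2.8) = 2.38 + 3.74 + 1.96 = 8.08
7) 1.4(1.9) + 1.6(2.8) + 0.2(2.2) = 2.66 + 4.48 + 0.44 = 7.58
Maximum is from combination 6.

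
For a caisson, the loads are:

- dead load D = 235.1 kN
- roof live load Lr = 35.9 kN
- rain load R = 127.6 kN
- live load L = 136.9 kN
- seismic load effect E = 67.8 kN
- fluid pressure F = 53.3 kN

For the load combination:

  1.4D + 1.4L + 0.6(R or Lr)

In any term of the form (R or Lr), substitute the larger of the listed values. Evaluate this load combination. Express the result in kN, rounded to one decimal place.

597.4 kN

(R or Lr) → R = 127.6 kN.
1.4(235.1) + 1.4(136.9) + 0.6(127.6) = 329.1 + 191.7 + 76.6 = 597.4
P_u = 597.4 kN.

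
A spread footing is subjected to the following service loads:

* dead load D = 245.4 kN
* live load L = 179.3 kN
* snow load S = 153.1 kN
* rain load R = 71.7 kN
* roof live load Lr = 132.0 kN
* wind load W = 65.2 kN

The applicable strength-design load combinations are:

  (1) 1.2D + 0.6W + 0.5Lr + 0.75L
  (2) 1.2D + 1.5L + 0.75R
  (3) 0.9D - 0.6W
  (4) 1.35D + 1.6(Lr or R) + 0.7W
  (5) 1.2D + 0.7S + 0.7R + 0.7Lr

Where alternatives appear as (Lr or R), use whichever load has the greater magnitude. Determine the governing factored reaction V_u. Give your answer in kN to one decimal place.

(Lr or R) → Lr = 132.0 kN.
(1) 1.2(245.4) + 0.6(65.2) + 0.5(132.0) + 0.75(179.3) = 294.5 + 39.1 + 66.0 + 134.5 = 534.1
(2) 1.2(245.4) + 1.5(179.3) + 0.75(71.7) = 617.2
(3) 0.9(245.4) - 0.6(65.2) = 181.7
(4) 1.35(245.4) + 1.6(132.0) + 0.7(65.2) = 331.3 + 211.2 + 45.6 = 588.1
(5) 1.2(245.4) + 0.7(153.1) + 0.7(71.7) + 0.7(132.0) = 544.2
The controlling combination is 2, giving 617.2 kN.

617.2 kN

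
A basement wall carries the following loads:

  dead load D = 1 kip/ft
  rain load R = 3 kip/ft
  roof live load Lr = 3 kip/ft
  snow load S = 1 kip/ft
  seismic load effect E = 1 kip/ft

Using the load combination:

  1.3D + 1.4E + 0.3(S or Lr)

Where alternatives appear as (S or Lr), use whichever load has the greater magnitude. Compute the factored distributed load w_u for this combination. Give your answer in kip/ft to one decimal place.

3.6 kip/ft

(S or Lr) → Lr = 3 kip/ft.
1.3(1) + 1.4(1) + 0.3(3) = 3.6
w_u = 3.6 kip/ft.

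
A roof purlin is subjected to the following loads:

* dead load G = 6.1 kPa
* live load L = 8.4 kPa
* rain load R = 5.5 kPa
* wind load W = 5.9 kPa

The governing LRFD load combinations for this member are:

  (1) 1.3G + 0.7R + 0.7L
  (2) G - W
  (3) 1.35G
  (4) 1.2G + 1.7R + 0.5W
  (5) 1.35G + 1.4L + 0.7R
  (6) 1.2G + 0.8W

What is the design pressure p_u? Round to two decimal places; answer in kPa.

23.85 kPa

(1) 1.3(6.1) + 0.7(5.5) + 0.7(8.4) = 17.66
(2) 1.0(6.1) - 1.0(5.9) = 0.20
(3) 1.35(6.1) = 8.24
(4) 1.2(6.1) + 1.7(5.5) + 0.5(5.9) = 19.62
(5) 1.35(6.1) + 1.4(8.4) + 0.7(5.5) = 23.85
(6) 1.2(6.1) + 0.8(5.9) = 12.04
The controlling combination is 5, giving 23.85 kPa.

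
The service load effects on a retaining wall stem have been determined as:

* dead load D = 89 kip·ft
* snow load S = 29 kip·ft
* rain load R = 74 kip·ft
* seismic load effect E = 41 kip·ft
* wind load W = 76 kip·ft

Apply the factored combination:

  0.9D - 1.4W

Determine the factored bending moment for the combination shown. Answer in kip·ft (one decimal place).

0.9(89) - 1.4(76) = 80.1 - 106.4 = -26.3
M_u = -26.3 kip·ft.

-26.3 kip·ft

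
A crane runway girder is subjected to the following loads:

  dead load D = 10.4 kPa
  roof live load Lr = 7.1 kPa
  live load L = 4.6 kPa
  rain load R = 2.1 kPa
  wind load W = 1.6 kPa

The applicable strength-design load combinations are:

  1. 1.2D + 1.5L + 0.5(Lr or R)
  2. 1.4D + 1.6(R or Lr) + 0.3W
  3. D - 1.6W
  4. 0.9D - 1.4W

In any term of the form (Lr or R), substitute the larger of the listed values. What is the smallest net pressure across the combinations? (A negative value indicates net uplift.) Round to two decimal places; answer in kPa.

(Lr or R) → Lr = 7.1 kPa; (R or Lr) → Lr = 7.1 kPa.
1. 1.2(10.4) + 1.5(4.6) + 0.5(7.1) = 22.93
2. 1.4(10.4) + 1.6(7.1) + 0.3(1.6) = 26.40
3. 1.0(10.4) - 1.6(1.6) = 7.84
4. 0.9(10.4) - 1.4(1.6) = 7.12
Combination 4 gives the minimum: 7.12 kPa.

7.12 kPa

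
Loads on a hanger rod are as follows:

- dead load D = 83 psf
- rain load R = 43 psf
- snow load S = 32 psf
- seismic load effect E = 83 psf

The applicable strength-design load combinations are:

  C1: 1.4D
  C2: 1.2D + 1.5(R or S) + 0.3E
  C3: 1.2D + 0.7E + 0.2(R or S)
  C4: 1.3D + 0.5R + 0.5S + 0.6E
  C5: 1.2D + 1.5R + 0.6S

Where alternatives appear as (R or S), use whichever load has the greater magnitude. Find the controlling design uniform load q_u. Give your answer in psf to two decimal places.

195.20 psf

(R or S) → R = 43 psf.
C1: 1.4(83) = 116.20
C2: 1.2(83) + 1.5(43) + 0.3(83) = 99.60 + 64.50 + 24.90 = 189.00
C3: 1.2(83) + 0.7(83) + 0.2(43) = 99.60 + 58.10 + 8.60 = 166.30
C4: 1.3(83) + 0.5(43) + 0.5(32) + 0.6(83) = 107.90 + 21.50 + 16.00 + 49.80 = 195.20
C5: 1.2(83) + 1.5(43) + 0.6(32) = 99.60 + 64.50 + 19.20 = 183.30
Combination 4 governs: q_u = 195.20 psf.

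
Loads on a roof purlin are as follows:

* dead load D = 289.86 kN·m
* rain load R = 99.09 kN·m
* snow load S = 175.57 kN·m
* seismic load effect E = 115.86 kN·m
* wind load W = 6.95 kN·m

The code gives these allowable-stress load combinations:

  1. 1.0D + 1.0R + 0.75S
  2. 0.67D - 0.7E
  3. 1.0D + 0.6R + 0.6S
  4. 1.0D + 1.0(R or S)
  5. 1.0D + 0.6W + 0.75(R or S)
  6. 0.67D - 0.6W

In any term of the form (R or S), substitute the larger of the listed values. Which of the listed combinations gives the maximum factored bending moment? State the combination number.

Combination 1

(R or S) → S = 175.57 kN·m.
1. 1.0(289.86) + 1.0(99.09) + 0.75(175.57) = 289.86 + 99.09 + 131.68 = 520.63
2. 0.67(289.86) - 0.7(115.86) = 113.10
3. 1.0(289.86) + 0.6(99.09) + 0.6(175.57) = 454.66
4. 1.0(289.86) + 1.0(175.57) = 289.86 + 175.57 = 465.43
5. 1.0(289.86) + 0.6(6.95) + 0.75(175.57) = 289.86 + 4.17 + 131.68 = 425.71
6. 0.67(289.86) - 0.6(6.95) = 194.21 - 4.17 = 190.04
The largest value is 520.63 kN·m from combination 1.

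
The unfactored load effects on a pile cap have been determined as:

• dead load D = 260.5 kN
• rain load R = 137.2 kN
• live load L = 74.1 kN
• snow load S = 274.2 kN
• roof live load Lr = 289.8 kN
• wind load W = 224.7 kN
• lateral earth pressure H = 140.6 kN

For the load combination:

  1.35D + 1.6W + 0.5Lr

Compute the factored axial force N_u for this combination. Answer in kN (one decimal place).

1.35(260.5) + 1.6(224.7) + 0.5(289.8) = 351.7 + 359.5 + 144.9 = 856.1
N_u = 856.1 kN.

856.1 kN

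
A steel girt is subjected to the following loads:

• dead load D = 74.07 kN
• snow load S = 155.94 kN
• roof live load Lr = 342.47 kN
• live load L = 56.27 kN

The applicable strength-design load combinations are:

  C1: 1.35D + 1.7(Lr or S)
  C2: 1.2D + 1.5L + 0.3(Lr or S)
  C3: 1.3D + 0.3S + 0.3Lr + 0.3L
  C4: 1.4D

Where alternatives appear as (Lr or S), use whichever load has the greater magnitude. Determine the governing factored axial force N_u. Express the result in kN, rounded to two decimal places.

(Lr or S) → Lr = 342.47 kN.
C1: 1.35(74.07) + 1.7(342.47) = 99.99 + 582.20 = 682.19
C2: 1.2(74.07) + 1.5(56.27) + 0.3(342.47) = 88.88 + 84.41 + 102.74 = 276.03
C3: 1.3(74.07) + 0.3(155.94) + 0.3(342.47) + 0.3(56.27) = 262.70
C4: 1.4(74.07) = 103.70
The controlling combination is 1, giving 682.19 kN.

682.19 kN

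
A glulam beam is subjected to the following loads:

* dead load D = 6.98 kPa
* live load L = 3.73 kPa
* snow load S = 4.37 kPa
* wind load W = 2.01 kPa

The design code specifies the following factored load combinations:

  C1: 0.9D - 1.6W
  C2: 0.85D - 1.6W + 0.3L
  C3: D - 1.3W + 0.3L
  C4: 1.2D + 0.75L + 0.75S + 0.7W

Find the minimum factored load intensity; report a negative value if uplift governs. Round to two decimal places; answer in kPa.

3.07 kPa

C1: 0.9(6.98) - 1.6(2.01) = 3.07
C2: 0.85(6.98) - 1.6(2.01) + 0.3(3.73) = 3.84
C3: 1.0(6.98) - 1.3(2.01) + 0.3(3.73) = 6.98 - 2.61 + 1.12 = 5.49
C4: 1.2(6.98) + 0.75(3.73) + 0.75(4.37) + 0.7(2.01) = 15.86
Combination 1 gives the minimum: 3.07 kPa.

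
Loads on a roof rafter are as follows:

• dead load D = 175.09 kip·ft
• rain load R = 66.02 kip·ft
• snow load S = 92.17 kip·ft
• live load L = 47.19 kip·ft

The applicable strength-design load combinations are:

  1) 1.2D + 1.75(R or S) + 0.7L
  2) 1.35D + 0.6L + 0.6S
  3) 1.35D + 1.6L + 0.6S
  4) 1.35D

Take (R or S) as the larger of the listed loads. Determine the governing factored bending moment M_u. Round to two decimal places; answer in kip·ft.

(R or S) → S = 92.17 kip·ft.
1) 1.2(175.09) + 1.75(92.17) + 0.7(47.19) = 210.11 + 161.30 + 33.03 = 404.44
2) 1.35(175.09) + 0.6(47.19) + 0.6(92.17) = 319.99
3) 1.35(175.09) + 1.6(47.19) + 0.6(92.17) = 367.18
4) 1.35(175.09) = 236.37
Combination 1 governs: M_u = 404.44 kip·ft.

404.44 kip·ft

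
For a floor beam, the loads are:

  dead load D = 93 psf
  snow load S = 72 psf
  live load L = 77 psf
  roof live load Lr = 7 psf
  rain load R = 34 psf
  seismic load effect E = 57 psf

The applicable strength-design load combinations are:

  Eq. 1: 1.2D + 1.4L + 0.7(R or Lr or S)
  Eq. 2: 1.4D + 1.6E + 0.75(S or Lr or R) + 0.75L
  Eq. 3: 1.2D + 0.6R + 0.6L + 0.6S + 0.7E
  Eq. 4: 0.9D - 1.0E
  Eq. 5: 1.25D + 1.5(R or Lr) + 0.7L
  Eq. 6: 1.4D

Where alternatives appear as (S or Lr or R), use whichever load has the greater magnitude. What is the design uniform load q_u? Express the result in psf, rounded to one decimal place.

(R or Lr or S) → S = 72 psf; (S or Lr or R) → S = 72 psf; (R or Lr) → R = 34 psf.
Eq. 1: 1.2(93) + 1.4(77) + 0.7(72) = 111.6 + 107.8 + 50.4 = 269.8
Eq. 2: 1.4(93) + 1.6(57) + 0.75(72) + 0.75(77) = 130.2 + 91.2 + 54.0 + 57.8 = 333.2
Eq. 3: 1.2(93) + 0.6(34) + 0.6(77) + 0.6(72) + 0.7(57) = 111.6 + 20.4 + 46.2 + 43.2 + 39.9 = 261.3
Eq. 4: 0.9(93) - 1.0(57) = 83.7 - 57.0 = 26.7
Eq. 5: 1.25(93) + 1.5(34) + 0.7(77) = 116.3 + 51.0 + 53.9 = 221.2
Eq. 6: 1.4(93) = 130.2
Maximum is from combination 2.

333.2 psf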